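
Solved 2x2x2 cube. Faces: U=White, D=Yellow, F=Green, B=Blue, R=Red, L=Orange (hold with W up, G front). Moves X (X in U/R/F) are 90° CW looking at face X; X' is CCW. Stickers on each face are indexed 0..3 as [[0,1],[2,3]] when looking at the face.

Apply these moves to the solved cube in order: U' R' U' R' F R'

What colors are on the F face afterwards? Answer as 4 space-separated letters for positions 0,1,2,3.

After move 1 (U'): U=WWWW F=OOGG R=GGRR B=RRBB L=BBOO
After move 2 (R'): R=GRGR U=WBWR F=OWGW D=YOYG B=YRYB
After move 3 (U'): U=BRWW F=BBGW R=OWGR B=GRYB L=YROO
After move 4 (R'): R=WROG U=BYWG F=BRGW D=YBYW B=GROB
After move 5 (F): F=GBWR U=BYOR R=WRGG D=OWYW L=YYOB
After move 6 (R'): R=RGWG U=BOOG F=GYWR D=OBYR B=WRWB
Query: F face = GYWR

Answer: G Y W R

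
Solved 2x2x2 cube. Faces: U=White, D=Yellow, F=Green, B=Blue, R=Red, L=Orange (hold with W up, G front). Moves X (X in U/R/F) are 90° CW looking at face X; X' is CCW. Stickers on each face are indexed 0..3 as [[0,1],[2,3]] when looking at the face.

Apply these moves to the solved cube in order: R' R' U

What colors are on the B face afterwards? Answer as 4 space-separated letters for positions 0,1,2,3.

Answer: O O G B

Derivation:
After move 1 (R'): R=RRRR U=WBWB F=GWGW D=YGYG B=YBYB
After move 2 (R'): R=RRRR U=WYWY F=GBGB D=YWYW B=GBGB
After move 3 (U): U=WWYY F=RRGB R=GBRR B=OOGB L=GBOO
Query: B face = OOGB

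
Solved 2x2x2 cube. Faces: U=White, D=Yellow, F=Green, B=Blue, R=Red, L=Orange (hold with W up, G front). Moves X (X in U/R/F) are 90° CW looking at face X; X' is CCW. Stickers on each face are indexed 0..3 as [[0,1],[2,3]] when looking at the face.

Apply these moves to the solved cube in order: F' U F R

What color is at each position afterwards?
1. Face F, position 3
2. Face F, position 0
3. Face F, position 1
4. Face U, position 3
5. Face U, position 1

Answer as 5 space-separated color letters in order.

After move 1 (F'): F=GGGG U=WWRR R=YRYR D=OOYY L=OWOW
After move 2 (U): U=RWRW F=YRGG R=BBYR B=OWBB L=GGOW
After move 3 (F): F=GYGR U=RWWG R=RBWR D=YBYY L=GOOO
After move 4 (R): R=WRRB U=RYWR F=GBGY D=YBYO B=GWWB
Query 1: F[3] = Y
Query 2: F[0] = G
Query 3: F[1] = B
Query 4: U[3] = R
Query 5: U[1] = Y

Answer: Y G B R Y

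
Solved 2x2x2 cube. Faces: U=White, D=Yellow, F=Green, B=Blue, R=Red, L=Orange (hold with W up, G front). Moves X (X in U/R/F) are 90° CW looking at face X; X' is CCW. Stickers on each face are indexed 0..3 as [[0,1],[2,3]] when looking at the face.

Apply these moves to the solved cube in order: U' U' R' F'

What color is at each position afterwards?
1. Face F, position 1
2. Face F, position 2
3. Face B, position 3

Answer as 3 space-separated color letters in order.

After move 1 (U'): U=WWWW F=OOGG R=GGRR B=RRBB L=BBOO
After move 2 (U'): U=WWWW F=BBGG R=OORR B=GGBB L=RROO
After move 3 (R'): R=OROR U=WBWG F=BWGW D=YBYG B=YGYB
After move 4 (F'): F=WWBG U=WBOO R=BRYR D=ROYG L=RGOW
Query 1: F[1] = W
Query 2: F[2] = B
Query 3: B[3] = B

Answer: W B B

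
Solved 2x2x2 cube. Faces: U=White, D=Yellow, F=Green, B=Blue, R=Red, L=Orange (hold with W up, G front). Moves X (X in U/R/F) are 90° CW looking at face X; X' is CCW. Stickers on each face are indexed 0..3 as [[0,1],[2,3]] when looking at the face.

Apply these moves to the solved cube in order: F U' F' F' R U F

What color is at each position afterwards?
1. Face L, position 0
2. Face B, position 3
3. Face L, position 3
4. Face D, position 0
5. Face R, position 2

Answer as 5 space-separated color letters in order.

Answer: G B B R G

Derivation:
After move 1 (F): F=GGGG U=WWOO R=WRWR D=RRYY L=OYOY
After move 2 (U'): U=WOWO F=OYGG R=GGWR B=WRBB L=BBOY
After move 3 (F'): F=YGOG U=WOGW R=RGRR D=BYYY L=BOOW
After move 4 (F'): F=GGYO U=WORR R=YGBR D=OWYY L=BWOG
After move 5 (R): R=BYRG U=WGRO F=GWYY D=OBYW B=RROB
After move 6 (U): U=RWOG F=BYYY R=RRRG B=BWOB L=GWOG
After move 7 (F): F=YBYY U=RWGW R=ORGG D=RRYW L=GOOB
Query 1: L[0] = G
Query 2: B[3] = B
Query 3: L[3] = B
Query 4: D[0] = R
Query 5: R[2] = G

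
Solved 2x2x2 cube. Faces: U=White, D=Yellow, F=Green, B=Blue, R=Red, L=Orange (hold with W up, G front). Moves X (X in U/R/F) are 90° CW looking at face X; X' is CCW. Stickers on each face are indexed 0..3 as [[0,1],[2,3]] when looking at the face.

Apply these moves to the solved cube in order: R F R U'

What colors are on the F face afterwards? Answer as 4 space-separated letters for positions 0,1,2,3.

Answer: O Y Y B

Derivation:
After move 1 (R): R=RRRR U=WGWG F=GYGY D=YBYB B=WBWB
After move 2 (F): F=GGYY U=WGOO R=WRGR D=RRYB L=OYOB
After move 3 (R): R=GWRR U=WGOY F=GRYB D=RWYW B=OBGB
After move 4 (U'): U=GYWO F=OYYB R=GRRR B=GWGB L=OBOB
Query: F face = OYYB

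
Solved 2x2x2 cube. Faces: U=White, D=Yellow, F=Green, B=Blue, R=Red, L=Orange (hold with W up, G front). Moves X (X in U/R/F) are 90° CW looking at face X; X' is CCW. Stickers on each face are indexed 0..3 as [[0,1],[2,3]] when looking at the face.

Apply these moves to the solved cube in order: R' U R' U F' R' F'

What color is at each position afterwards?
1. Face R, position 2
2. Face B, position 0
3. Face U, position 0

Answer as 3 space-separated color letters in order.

After move 1 (R'): R=RRRR U=WBWB F=GWGW D=YGYG B=YBYB
After move 2 (U): U=WWBB F=RRGW R=YBRR B=OOYB L=GWOO
After move 3 (R'): R=BRYR U=WYBO F=RWGB D=YRYW B=GOGB
After move 4 (U): U=BWOY F=BRGB R=GOYR B=GWGB L=RWOO
After move 5 (F'): F=RBBG U=BWGY R=ROYR D=WOYW L=RYOO
After move 6 (R'): R=ORRY U=BGGG F=RWBY D=WBYG B=WWOB
After move 7 (F'): F=WYRB U=BGOR R=BRWY D=YOYG L=RGOG
Query 1: R[2] = W
Query 2: B[0] = W
Query 3: U[0] = B

Answer: W W B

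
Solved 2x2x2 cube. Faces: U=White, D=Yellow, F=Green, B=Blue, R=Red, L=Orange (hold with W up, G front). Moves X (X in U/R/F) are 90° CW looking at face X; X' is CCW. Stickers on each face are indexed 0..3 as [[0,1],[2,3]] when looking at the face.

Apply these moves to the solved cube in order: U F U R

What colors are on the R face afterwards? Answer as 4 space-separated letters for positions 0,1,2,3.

After move 1 (U): U=WWWW F=RRGG R=BBRR B=OOBB L=GGOO
After move 2 (F): F=GRGR U=WWOG R=WBWR D=RBYY L=GYOY
After move 3 (U): U=OWGW F=WBGR R=OOWR B=GYBB L=GROY
After move 4 (R): R=WORO U=OBGR F=WBGY D=RBYG B=WYWB
Query: R face = WORO

Answer: W O R O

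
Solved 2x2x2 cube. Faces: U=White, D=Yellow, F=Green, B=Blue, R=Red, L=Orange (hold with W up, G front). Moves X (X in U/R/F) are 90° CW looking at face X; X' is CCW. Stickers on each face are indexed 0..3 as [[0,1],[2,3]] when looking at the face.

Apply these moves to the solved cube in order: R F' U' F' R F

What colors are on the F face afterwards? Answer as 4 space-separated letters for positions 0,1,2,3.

After move 1 (R): R=RRRR U=WGWG F=GYGY D=YBYB B=WBWB
After move 2 (F'): F=YYGG U=WGRR R=BRYR D=OOYB L=OGOW
After move 3 (U'): U=GRWR F=OGGG R=YYYR B=BRWB L=WBOW
After move 4 (F'): F=GGOG U=GRYY R=OYOR D=BWYB L=WROW
After move 5 (R): R=OORY U=GGYG F=GWOB D=BWYB B=YRRB
After move 6 (F): F=OGBW U=GGWR R=YOGY D=ROYB L=WBOW
Query: F face = OGBW

Answer: O G B W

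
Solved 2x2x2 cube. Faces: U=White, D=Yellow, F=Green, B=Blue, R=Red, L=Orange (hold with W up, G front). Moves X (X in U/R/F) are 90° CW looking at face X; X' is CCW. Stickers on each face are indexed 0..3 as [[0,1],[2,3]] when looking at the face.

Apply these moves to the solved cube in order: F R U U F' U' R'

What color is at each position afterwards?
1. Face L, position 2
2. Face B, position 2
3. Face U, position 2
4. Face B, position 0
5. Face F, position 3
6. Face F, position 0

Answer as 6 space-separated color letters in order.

Answer: O Y G B O W

Derivation:
After move 1 (F): F=GGGG U=WWOO R=WRWR D=RRYY L=OYOY
After move 2 (R): R=WWRR U=WGOG F=GRGY D=RBYB B=OBWB
After move 3 (U): U=OWGG F=WWGY R=OBRR B=OYWB L=GROY
After move 4 (U): U=GOGW F=OBGY R=OYRR B=GRWB L=WWOY
After move 5 (F'): F=BYOG U=GOOR R=BYRR D=WYYB L=WWOG
After move 6 (U'): U=ORGO F=WWOG R=BYRR B=BYWB L=GROG
After move 7 (R'): R=YRBR U=OWGB F=WROO D=WWYG B=BYYB
Query 1: L[2] = O
Query 2: B[2] = Y
Query 3: U[2] = G
Query 4: B[0] = B
Query 5: F[3] = O
Query 6: F[0] = W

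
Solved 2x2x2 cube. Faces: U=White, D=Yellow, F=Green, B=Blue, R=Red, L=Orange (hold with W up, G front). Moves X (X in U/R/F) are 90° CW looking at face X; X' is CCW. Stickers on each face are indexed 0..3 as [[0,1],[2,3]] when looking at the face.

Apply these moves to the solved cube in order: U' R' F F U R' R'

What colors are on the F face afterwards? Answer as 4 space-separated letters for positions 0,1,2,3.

After move 1 (U'): U=WWWW F=OOGG R=GGRR B=RRBB L=BBOO
After move 2 (R'): R=GRGR U=WBWR F=OWGW D=YOYG B=YRYB
After move 3 (F): F=GOWW U=WBOB R=WRRR D=GGYG L=BYOO
After move 4 (F): F=WGWO U=WBOY R=ORBR D=RWYG L=BGOG
After move 5 (U): U=OWYB F=ORWO R=YRBR B=BGYB L=WGOG
After move 6 (R'): R=RRYB U=OYYB F=OWWB D=RRYO B=GGWB
After move 7 (R'): R=RBRY U=OWYG F=OYWB D=RWYB B=OGRB
Query: F face = OYWB

Answer: O Y W B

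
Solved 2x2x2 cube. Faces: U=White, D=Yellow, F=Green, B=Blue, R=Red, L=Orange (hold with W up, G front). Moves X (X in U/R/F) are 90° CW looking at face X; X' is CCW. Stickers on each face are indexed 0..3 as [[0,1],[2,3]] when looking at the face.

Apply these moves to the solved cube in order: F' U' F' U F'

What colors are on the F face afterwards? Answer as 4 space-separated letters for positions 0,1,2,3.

Answer: G G O O

Derivation:
After move 1 (F'): F=GGGG U=WWRR R=YRYR D=OOYY L=OWOW
After move 2 (U'): U=WRWR F=OWGG R=GGYR B=YRBB L=BBOW
After move 3 (F'): F=WGOG U=WRGY R=OGOR D=BWYY L=BROW
After move 4 (U): U=GWYR F=OGOG R=YROR B=BRBB L=WGOW
After move 5 (F'): F=GGOO U=GWYO R=WRBR D=GWYY L=WROY
Query: F face = GGOO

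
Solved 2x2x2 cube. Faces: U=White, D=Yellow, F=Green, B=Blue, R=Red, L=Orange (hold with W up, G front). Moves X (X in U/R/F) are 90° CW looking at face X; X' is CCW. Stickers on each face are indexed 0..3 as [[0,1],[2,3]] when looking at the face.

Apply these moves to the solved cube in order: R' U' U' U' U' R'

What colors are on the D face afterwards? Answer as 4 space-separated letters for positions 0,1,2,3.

After move 1 (R'): R=RRRR U=WBWB F=GWGW D=YGYG B=YBYB
After move 2 (U'): U=BBWW F=OOGW R=GWRR B=RRYB L=YBOO
After move 3 (U'): U=BWBW F=YBGW R=OORR B=GWYB L=RROO
After move 4 (U'): U=WWBB F=RRGW R=YBRR B=OOYB L=GWOO
After move 5 (U'): U=WBWB F=GWGW R=RRRR B=YBYB L=OOOO
After move 6 (R'): R=RRRR U=WYWY F=GBGB D=YWYW B=GBGB
Query: D face = YWYW

Answer: Y W Y W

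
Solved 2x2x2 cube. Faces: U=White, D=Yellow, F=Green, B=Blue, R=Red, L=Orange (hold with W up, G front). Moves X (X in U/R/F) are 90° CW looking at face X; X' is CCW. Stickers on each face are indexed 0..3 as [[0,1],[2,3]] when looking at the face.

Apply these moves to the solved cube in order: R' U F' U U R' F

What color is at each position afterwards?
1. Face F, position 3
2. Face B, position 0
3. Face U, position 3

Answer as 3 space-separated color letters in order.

After move 1 (R'): R=RRRR U=WBWB F=GWGW D=YGYG B=YBYB
After move 2 (U): U=WWBB F=RRGW R=YBRR B=OOYB L=GWOO
After move 3 (F'): F=RWRG U=WWYR R=GBYR D=WOYG L=GBOB
After move 4 (U): U=YWRW F=GBRG R=OOYR B=GBYB L=RWOB
After move 5 (U): U=RYWW F=OORG R=GBYR B=RWYB L=GBOB
After move 6 (R'): R=BRGY U=RYWR F=OYRW D=WOYG B=GWOB
After move 7 (F): F=ROWY U=RYBB R=WRRY D=GBYG L=GWOO
Query 1: F[3] = Y
Query 2: B[0] = G
Query 3: U[3] = B

Answer: Y G B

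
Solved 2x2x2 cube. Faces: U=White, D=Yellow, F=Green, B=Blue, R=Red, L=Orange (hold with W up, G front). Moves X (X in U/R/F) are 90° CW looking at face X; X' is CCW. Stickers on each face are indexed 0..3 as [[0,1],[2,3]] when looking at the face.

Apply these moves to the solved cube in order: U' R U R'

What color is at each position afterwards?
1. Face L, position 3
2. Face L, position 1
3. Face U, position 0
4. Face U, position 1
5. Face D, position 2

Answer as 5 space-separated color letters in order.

After move 1 (U'): U=WWWW F=OOGG R=GGRR B=RRBB L=BBOO
After move 2 (R): R=RGRG U=WOWG F=OYGY D=YBYR B=WRWB
After move 3 (U): U=WWGO F=RGGY R=WRRG B=BBWB L=OYOO
After move 4 (R'): R=RGWR U=WWGB F=RWGO D=YGYY B=RBBB
Query 1: L[3] = O
Query 2: L[1] = Y
Query 3: U[0] = W
Query 4: U[1] = W
Query 5: D[2] = Y

Answer: O Y W W Y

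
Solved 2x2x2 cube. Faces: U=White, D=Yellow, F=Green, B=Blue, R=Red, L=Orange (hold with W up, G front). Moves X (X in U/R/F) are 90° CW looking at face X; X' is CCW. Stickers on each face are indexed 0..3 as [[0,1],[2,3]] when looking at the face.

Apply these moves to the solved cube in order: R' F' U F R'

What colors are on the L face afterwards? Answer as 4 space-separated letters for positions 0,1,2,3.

After move 1 (R'): R=RRRR U=WBWB F=GWGW D=YGYG B=YBYB
After move 2 (F'): F=WWGG U=WBRR R=GRYR D=OOYG L=OBOW
After move 3 (U): U=RWRB F=GRGG R=YBYR B=OBYB L=WWOW
After move 4 (F): F=GGGR U=RWWW R=RBBR D=YYYG L=WOOO
After move 5 (R'): R=BRRB U=RYWO F=GWGW D=YGYR B=GBYB
Query: L face = WOOO

Answer: W O O O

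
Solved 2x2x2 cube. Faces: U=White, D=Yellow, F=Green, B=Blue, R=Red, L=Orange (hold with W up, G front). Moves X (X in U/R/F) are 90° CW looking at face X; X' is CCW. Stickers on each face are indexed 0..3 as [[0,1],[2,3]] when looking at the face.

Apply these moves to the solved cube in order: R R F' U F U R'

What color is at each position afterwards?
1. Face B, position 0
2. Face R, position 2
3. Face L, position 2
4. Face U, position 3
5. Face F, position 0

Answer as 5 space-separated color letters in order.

After move 1 (R): R=RRRR U=WGWG F=GYGY D=YBYB B=WBWB
After move 2 (R): R=RRRR U=WYWY F=GBGB D=YWYW B=GBGB
After move 3 (F'): F=BBGG U=WYRR R=WRYR D=OOYW L=OYOW
After move 4 (U): U=RWRY F=WRGG R=GBYR B=OYGB L=BBOW
After move 5 (F): F=GWGR U=RWWB R=RBYR D=YGYW L=BOOO
After move 6 (U): U=WRBW F=RBGR R=OYYR B=BOGB L=GWOO
After move 7 (R'): R=YROY U=WGBB F=RRGW D=YBYR B=WOGB
Query 1: B[0] = W
Query 2: R[2] = O
Query 3: L[2] = O
Query 4: U[3] = B
Query 5: F[0] = R

Answer: W O O B R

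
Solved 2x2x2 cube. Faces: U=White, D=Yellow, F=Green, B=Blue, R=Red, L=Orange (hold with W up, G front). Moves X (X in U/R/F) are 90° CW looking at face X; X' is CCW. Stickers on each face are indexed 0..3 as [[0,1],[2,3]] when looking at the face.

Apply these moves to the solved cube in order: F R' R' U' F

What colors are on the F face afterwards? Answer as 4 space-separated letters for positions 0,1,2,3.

Answer: G O B Y

Derivation:
After move 1 (F): F=GGGG U=WWOO R=WRWR D=RRYY L=OYOY
After move 2 (R'): R=RRWW U=WBOB F=GWGO D=RGYG B=YBRB
After move 3 (R'): R=RWRW U=WROY F=GBGB D=RWYO B=GBGB
After move 4 (U'): U=RYWO F=OYGB R=GBRW B=RWGB L=GBOY
After move 5 (F): F=GOBY U=RYYB R=WBOW D=RGYO L=GROW
Query: F face = GOBY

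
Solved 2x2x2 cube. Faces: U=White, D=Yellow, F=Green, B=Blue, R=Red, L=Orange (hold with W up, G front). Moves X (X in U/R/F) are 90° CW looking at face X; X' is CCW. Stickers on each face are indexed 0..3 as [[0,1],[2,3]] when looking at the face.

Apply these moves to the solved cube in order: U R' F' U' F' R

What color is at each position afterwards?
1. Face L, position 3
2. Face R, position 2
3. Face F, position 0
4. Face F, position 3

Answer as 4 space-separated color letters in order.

After move 1 (U): U=WWWW F=RRGG R=BBRR B=OOBB L=GGOO
After move 2 (R'): R=BRBR U=WBWO F=RWGW D=YRYG B=YOYB
After move 3 (F'): F=WWRG U=WBBB R=RRYR D=GOYG L=GOOW
After move 4 (U'): U=BBWB F=GORG R=WWYR B=RRYB L=YOOW
After move 5 (F'): F=OGGR U=BBWY R=OWGR D=OWYG L=YBOW
After move 6 (R): R=GORW U=BGWR F=OWGG D=OYYR B=YRBB
Query 1: L[3] = W
Query 2: R[2] = R
Query 3: F[0] = O
Query 4: F[3] = G

Answer: W R O G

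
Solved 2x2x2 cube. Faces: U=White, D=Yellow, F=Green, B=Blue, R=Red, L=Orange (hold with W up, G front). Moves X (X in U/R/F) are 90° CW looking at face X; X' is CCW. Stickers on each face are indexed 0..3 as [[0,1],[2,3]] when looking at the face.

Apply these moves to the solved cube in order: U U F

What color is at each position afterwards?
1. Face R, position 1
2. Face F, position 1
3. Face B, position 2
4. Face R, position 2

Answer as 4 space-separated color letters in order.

After move 1 (U): U=WWWW F=RRGG R=BBRR B=OOBB L=GGOO
After move 2 (U): U=WWWW F=BBGG R=OORR B=GGBB L=RROO
After move 3 (F): F=GBGB U=WWOR R=WOWR D=ROYY L=RYOY
Query 1: R[1] = O
Query 2: F[1] = B
Query 3: B[2] = B
Query 4: R[2] = W

Answer: O B B W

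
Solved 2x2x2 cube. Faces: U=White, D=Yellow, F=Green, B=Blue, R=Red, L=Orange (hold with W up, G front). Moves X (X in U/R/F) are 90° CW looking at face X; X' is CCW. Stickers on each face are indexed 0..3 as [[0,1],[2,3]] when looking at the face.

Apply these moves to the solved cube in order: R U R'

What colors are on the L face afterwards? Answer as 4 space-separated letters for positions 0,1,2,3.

After move 1 (R): R=RRRR U=WGWG F=GYGY D=YBYB B=WBWB
After move 2 (U): U=WWGG F=RRGY R=WBRR B=OOWB L=GYOO
After move 3 (R'): R=BRWR U=WWGO F=RWGG D=YRYY B=BOBB
Query: L face = GYOO

Answer: G Y O O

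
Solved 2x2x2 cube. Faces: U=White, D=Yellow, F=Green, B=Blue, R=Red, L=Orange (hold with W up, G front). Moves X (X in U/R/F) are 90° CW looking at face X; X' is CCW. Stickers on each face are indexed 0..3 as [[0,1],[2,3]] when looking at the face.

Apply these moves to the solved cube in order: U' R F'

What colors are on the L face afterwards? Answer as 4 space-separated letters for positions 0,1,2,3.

After move 1 (U'): U=WWWW F=OOGG R=GGRR B=RRBB L=BBOO
After move 2 (R): R=RGRG U=WOWG F=OYGY D=YBYR B=WRWB
After move 3 (F'): F=YYOG U=WORR R=BGYG D=BOYR L=BGOW
Query: L face = BGOW

Answer: B G O W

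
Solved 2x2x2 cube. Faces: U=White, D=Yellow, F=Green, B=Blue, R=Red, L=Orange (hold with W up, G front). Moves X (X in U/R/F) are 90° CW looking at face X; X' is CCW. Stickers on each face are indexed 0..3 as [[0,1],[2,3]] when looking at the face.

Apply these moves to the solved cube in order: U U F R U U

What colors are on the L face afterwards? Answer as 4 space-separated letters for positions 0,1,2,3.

Answer: W W O Y

Derivation:
After move 1 (U): U=WWWW F=RRGG R=BBRR B=OOBB L=GGOO
After move 2 (U): U=WWWW F=BBGG R=OORR B=GGBB L=RROO
After move 3 (F): F=GBGB U=WWOR R=WOWR D=ROYY L=RYOY
After move 4 (R): R=WWRO U=WBOB F=GOGY D=RBYG B=RGWB
After move 5 (U): U=OWBB F=WWGY R=RGRO B=RYWB L=GOOY
After move 6 (U): U=BOBW F=RGGY R=RYRO B=GOWB L=WWOY
Query: L face = WWOY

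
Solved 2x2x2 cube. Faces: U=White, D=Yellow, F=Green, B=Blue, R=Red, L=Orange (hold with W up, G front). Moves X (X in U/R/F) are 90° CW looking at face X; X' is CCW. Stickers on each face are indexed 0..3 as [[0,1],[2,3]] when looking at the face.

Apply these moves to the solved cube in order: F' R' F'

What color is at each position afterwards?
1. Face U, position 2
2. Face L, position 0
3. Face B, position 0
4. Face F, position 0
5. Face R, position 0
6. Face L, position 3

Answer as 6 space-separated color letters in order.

Answer: R O Y W G R

Derivation:
After move 1 (F'): F=GGGG U=WWRR R=YRYR D=OOYY L=OWOW
After move 2 (R'): R=RRYY U=WBRB F=GWGR D=OGYG B=YBOB
After move 3 (F'): F=WRGG U=WBRY R=GROY D=WWYG L=OBOR
Query 1: U[2] = R
Query 2: L[0] = O
Query 3: B[0] = Y
Query 4: F[0] = W
Query 5: R[0] = G
Query 6: L[3] = R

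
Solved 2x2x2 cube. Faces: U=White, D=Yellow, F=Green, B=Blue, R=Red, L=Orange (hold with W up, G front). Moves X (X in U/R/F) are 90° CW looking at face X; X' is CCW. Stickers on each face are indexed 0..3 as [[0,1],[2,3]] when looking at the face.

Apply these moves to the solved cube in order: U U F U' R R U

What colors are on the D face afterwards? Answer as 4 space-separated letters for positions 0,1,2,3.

After move 1 (U): U=WWWW F=RRGG R=BBRR B=OOBB L=GGOO
After move 2 (U): U=WWWW F=BBGG R=OORR B=GGBB L=RROO
After move 3 (F): F=GBGB U=WWOR R=WOWR D=ROYY L=RYOY
After move 4 (U'): U=WRWO F=RYGB R=GBWR B=WOBB L=GGOY
After move 5 (R): R=WGRB U=WYWB F=ROGY D=RBYW B=OORB
After move 6 (R): R=RWBG U=WOWY F=RBGW D=RRYO B=BOYB
After move 7 (U): U=WWYO F=RWGW R=BOBG B=GGYB L=RBOY
Query: D face = RRYO

Answer: R R Y O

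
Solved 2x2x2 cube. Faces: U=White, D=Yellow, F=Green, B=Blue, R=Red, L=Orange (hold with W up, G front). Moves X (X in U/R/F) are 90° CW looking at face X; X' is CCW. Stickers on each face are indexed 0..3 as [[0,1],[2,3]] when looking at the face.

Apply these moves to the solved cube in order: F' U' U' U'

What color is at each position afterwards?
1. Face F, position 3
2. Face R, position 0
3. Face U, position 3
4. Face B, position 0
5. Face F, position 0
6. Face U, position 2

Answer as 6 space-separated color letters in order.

After move 1 (F'): F=GGGG U=WWRR R=YRYR D=OOYY L=OWOW
After move 2 (U'): U=WRWR F=OWGG R=GGYR B=YRBB L=BBOW
After move 3 (U'): U=RRWW F=BBGG R=OWYR B=GGBB L=YROW
After move 4 (U'): U=RWRW F=YRGG R=BBYR B=OWBB L=GGOW
Query 1: F[3] = G
Query 2: R[0] = B
Query 3: U[3] = W
Query 4: B[0] = O
Query 5: F[0] = Y
Query 6: U[2] = R

Answer: G B W O Y R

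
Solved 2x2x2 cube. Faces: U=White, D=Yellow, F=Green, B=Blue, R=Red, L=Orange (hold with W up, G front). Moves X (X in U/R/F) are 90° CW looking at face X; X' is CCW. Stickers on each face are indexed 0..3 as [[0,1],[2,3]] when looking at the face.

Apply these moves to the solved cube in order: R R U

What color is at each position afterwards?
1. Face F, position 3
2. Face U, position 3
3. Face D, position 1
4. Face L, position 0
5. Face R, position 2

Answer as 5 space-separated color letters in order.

After move 1 (R): R=RRRR U=WGWG F=GYGY D=YBYB B=WBWB
After move 2 (R): R=RRRR U=WYWY F=GBGB D=YWYW B=GBGB
After move 3 (U): U=WWYY F=RRGB R=GBRR B=OOGB L=GBOO
Query 1: F[3] = B
Query 2: U[3] = Y
Query 3: D[1] = W
Query 4: L[0] = G
Query 5: R[2] = R

Answer: B Y W G R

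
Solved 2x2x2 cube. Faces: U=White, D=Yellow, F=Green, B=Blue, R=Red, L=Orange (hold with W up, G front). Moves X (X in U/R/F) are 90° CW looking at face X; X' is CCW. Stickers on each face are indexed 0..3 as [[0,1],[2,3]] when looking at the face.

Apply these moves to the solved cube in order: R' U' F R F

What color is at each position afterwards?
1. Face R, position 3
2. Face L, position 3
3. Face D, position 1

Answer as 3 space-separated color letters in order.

After move 1 (R'): R=RRRR U=WBWB F=GWGW D=YGYG B=YBYB
After move 2 (U'): U=BBWW F=OOGW R=GWRR B=RRYB L=YBOO
After move 3 (F): F=GOWO U=BBOB R=WWWR D=RGYG L=YYOG
After move 4 (R): R=WWRW U=BOOO F=GGWG D=RYYR B=BRBB
After move 5 (F): F=WGGG U=BOGY R=OWOW D=RWYR L=YROY
Query 1: R[3] = W
Query 2: L[3] = Y
Query 3: D[1] = W

Answer: W Y W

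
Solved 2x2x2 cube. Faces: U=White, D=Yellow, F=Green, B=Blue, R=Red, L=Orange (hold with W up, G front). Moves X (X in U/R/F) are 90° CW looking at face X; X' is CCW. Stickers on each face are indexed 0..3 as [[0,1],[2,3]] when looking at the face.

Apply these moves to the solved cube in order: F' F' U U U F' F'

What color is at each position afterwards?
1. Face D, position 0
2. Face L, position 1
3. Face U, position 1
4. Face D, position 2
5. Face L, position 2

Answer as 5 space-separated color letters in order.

After move 1 (F'): F=GGGG U=WWRR R=YRYR D=OOYY L=OWOW
After move 2 (F'): F=GGGG U=WWYY R=OROR D=WWYY L=OROR
After move 3 (U): U=YWYW F=ORGG R=BBOR B=ORBB L=GGOR
After move 4 (U): U=YYWW F=BBGG R=OROR B=GGBB L=OROR
After move 5 (U): U=WYWY F=ORGG R=GGOR B=ORBB L=BBOR
After move 6 (F'): F=RGOG U=WYGO R=WGWR D=BRYY L=BYOW
After move 7 (F'): F=GGRO U=WYWW R=RGBR D=YWYY L=BOOG
Query 1: D[0] = Y
Query 2: L[1] = O
Query 3: U[1] = Y
Query 4: D[2] = Y
Query 5: L[2] = O

Answer: Y O Y Y O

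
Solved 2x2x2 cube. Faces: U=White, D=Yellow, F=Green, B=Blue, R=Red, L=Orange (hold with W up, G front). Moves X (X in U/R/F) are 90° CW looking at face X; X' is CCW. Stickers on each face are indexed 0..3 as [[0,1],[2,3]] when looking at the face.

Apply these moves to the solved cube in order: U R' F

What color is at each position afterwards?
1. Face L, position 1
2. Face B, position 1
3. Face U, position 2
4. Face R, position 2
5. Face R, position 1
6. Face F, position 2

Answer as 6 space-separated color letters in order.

After move 1 (U): U=WWWW F=RRGG R=BBRR B=OOBB L=GGOO
After move 2 (R'): R=BRBR U=WBWO F=RWGW D=YRYG B=YOYB
After move 3 (F): F=GRWW U=WBOG R=WROR D=BBYG L=GYOR
Query 1: L[1] = Y
Query 2: B[1] = O
Query 3: U[2] = O
Query 4: R[2] = O
Query 5: R[1] = R
Query 6: F[2] = W

Answer: Y O O O R W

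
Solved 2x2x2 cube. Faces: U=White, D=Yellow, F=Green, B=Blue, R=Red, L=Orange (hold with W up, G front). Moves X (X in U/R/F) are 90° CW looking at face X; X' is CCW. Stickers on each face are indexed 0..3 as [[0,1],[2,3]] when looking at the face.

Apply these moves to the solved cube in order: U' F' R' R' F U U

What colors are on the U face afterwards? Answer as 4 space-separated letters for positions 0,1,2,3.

After move 1 (U'): U=WWWW F=OOGG R=GGRR B=RRBB L=BBOO
After move 2 (F'): F=OGOG U=WWGR R=YGYR D=BOYY L=BWOW
After move 3 (R'): R=GRYY U=WBGR F=OWOR D=BGYG B=YROB
After move 4 (R'): R=RYGY U=WOGY F=OBOR D=BWYR B=GRGB
After move 5 (F): F=OORB U=WOWW R=GYYY D=GRYR L=BBOW
After move 6 (U): U=WWWO F=GYRB R=GRYY B=BBGB L=OOOW
After move 7 (U): U=WWOW F=GRRB R=BBYY B=OOGB L=GYOW
Query: U face = WWOW

Answer: W W O W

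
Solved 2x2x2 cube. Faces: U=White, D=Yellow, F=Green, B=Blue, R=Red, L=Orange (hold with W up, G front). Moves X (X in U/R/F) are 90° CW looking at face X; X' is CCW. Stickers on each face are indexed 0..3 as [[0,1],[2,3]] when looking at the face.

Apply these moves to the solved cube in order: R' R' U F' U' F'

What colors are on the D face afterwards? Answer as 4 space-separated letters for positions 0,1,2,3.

Answer: O Y Y W

Derivation:
After move 1 (R'): R=RRRR U=WBWB F=GWGW D=YGYG B=YBYB
After move 2 (R'): R=RRRR U=WYWY F=GBGB D=YWYW B=GBGB
After move 3 (U): U=WWYY F=RRGB R=GBRR B=OOGB L=GBOO
After move 4 (F'): F=RBRG U=WWGR R=WBYR D=BOYW L=GYOY
After move 5 (U'): U=WRWG F=GYRG R=RBYR B=WBGB L=OOOY
After move 6 (F'): F=YGGR U=WRRY R=OBBR D=OYYW L=OGOW
Query: D face = OYYW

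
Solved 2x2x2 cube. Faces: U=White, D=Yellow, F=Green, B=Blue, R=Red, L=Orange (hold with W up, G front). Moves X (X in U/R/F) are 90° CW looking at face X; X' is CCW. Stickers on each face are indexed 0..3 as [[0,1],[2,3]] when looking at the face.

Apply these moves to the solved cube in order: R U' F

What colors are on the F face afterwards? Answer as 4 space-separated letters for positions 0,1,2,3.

Answer: G O Y O

Derivation:
After move 1 (R): R=RRRR U=WGWG F=GYGY D=YBYB B=WBWB
After move 2 (U'): U=GGWW F=OOGY R=GYRR B=RRWB L=WBOO
After move 3 (F): F=GOYO U=GGOB R=WYWR D=RGYB L=WYOB
Query: F face = GOYO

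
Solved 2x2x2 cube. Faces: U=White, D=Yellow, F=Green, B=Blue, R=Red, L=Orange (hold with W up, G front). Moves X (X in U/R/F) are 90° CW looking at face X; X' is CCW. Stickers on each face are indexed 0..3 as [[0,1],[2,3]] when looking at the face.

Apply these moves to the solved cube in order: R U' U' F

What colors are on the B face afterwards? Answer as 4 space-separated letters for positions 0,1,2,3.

After move 1 (R): R=RRRR U=WGWG F=GYGY D=YBYB B=WBWB
After move 2 (U'): U=GGWW F=OOGY R=GYRR B=RRWB L=WBOO
After move 3 (U'): U=GWGW F=WBGY R=OORR B=GYWB L=RROO
After move 4 (F): F=GWYB U=GWOR R=GOWR D=ROYB L=RYOB
Query: B face = GYWB

Answer: G Y W B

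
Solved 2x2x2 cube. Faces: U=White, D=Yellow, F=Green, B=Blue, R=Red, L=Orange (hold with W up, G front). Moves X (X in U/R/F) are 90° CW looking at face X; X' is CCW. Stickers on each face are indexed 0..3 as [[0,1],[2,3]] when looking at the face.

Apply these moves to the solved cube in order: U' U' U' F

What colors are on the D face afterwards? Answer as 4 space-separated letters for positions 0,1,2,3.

Answer: R B Y Y

Derivation:
After move 1 (U'): U=WWWW F=OOGG R=GGRR B=RRBB L=BBOO
After move 2 (U'): U=WWWW F=BBGG R=OORR B=GGBB L=RROO
After move 3 (U'): U=WWWW F=RRGG R=BBRR B=OOBB L=GGOO
After move 4 (F): F=GRGR U=WWOG R=WBWR D=RBYY L=GYOY
Query: D face = RBYY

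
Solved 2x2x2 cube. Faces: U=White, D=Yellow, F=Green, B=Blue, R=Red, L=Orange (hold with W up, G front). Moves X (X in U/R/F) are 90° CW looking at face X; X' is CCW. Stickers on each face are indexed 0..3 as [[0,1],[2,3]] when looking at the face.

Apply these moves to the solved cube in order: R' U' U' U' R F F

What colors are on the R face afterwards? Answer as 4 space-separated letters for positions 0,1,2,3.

After move 1 (R'): R=RRRR U=WBWB F=GWGW D=YGYG B=YBYB
After move 2 (U'): U=BBWW F=OOGW R=GWRR B=RRYB L=YBOO
After move 3 (U'): U=BWBW F=YBGW R=OORR B=GWYB L=RROO
After move 4 (U'): U=WWBB F=RRGW R=YBRR B=OOYB L=GWOO
After move 5 (R): R=RYRB U=WRBW F=RGGG D=YYYO B=BOWB
After move 6 (F): F=GRGG U=WROW R=BYWB D=RRYO L=GYOY
After move 7 (F): F=GGGR U=WRYY R=OYWB D=WBYO L=GROR
Query: R face = OYWB

Answer: O Y W B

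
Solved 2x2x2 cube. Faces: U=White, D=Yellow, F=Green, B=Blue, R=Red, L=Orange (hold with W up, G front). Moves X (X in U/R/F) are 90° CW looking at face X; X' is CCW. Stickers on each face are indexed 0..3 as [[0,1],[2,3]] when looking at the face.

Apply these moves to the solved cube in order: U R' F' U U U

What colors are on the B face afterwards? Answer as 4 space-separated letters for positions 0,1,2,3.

After move 1 (U): U=WWWW F=RRGG R=BBRR B=OOBB L=GGOO
After move 2 (R'): R=BRBR U=WBWO F=RWGW D=YRYG B=YOYB
After move 3 (F'): F=WWRG U=WBBB R=RRYR D=GOYG L=GOOW
After move 4 (U): U=BWBB F=RRRG R=YOYR B=GOYB L=WWOW
After move 5 (U): U=BBBW F=YORG R=GOYR B=WWYB L=RROW
After move 6 (U): U=BBWB F=GORG R=WWYR B=RRYB L=YOOW
Query: B face = RRYB

Answer: R R Y B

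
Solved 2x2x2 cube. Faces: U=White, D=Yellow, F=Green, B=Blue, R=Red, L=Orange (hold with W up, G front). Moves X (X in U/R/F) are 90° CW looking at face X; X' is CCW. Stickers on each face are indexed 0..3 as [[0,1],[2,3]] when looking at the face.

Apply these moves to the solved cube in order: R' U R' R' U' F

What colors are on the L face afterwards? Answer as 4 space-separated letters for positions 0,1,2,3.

Answer: W Y O W

Derivation:
After move 1 (R'): R=RRRR U=WBWB F=GWGW D=YGYG B=YBYB
After move 2 (U): U=WWBB F=RRGW R=YBRR B=OOYB L=GWOO
After move 3 (R'): R=BRYR U=WYBO F=RWGB D=YRYW B=GOGB
After move 4 (R'): R=RRBY U=WGBG F=RYGO D=YWYB B=WORB
After move 5 (U'): U=GGWB F=GWGO R=RYBY B=RRRB L=WOOO
After move 6 (F): F=GGOW U=GGOO R=WYBY D=BRYB L=WYOW
Query: L face = WYOW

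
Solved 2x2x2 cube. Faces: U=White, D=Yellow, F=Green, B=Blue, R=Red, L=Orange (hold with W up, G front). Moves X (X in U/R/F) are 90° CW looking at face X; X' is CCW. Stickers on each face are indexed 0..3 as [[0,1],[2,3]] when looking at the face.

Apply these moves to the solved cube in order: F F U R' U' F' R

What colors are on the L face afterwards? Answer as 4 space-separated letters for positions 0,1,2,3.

Answer: Y Y O Y

Derivation:
After move 1 (F): F=GGGG U=WWOO R=WRWR D=RRYY L=OYOY
After move 2 (F): F=GGGG U=WWYY R=OROR D=WWYY L=OROR
After move 3 (U): U=YWYW F=ORGG R=BBOR B=ORBB L=GGOR
After move 4 (R'): R=BRBO U=YBYO F=OWGW D=WRYG B=YRWB
After move 5 (U'): U=BOYY F=GGGW R=OWBO B=BRWB L=YROR
After move 6 (F'): F=GWGG U=BOOB R=RWWO D=RRYG L=YYOY
After move 7 (R): R=WROW U=BWOG F=GRGG D=RWYB B=BROB
Query: L face = YYOY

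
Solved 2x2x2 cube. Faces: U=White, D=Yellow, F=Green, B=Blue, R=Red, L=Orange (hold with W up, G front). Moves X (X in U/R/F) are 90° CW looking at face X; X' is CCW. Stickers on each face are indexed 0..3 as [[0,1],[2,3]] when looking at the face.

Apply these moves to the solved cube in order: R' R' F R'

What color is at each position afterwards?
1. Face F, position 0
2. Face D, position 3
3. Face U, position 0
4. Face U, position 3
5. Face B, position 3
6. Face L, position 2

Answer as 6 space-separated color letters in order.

After move 1 (R'): R=RRRR U=WBWB F=GWGW D=YGYG B=YBYB
After move 2 (R'): R=RRRR U=WYWY F=GBGB D=YWYW B=GBGB
After move 3 (F): F=GGBB U=WYOO R=WRYR D=RRYW L=OYOW
After move 4 (R'): R=RRWY U=WGOG F=GYBO D=RGYB B=WBRB
Query 1: F[0] = G
Query 2: D[3] = B
Query 3: U[0] = W
Query 4: U[3] = G
Query 5: B[3] = B
Query 6: L[2] = O

Answer: G B W G B O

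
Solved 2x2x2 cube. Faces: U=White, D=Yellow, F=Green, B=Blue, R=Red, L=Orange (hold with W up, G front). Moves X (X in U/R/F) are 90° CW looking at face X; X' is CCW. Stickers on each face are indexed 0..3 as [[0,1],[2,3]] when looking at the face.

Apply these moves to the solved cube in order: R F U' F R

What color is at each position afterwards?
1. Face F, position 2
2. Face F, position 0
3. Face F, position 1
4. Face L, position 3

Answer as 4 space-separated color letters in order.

After move 1 (R): R=RRRR U=WGWG F=GYGY D=YBYB B=WBWB
After move 2 (F): F=GGYY U=WGOO R=WRGR D=RRYB L=OYOB
After move 3 (U'): U=GOWO F=OYYY R=GGGR B=WRWB L=WBOB
After move 4 (F): F=YOYY U=GOBB R=WGOR D=GGYB L=WROR
After move 5 (R): R=OWRG U=GOBY F=YGYB D=GWYW B=BROB
Query 1: F[2] = Y
Query 2: F[0] = Y
Query 3: F[1] = G
Query 4: L[3] = R

Answer: Y Y G R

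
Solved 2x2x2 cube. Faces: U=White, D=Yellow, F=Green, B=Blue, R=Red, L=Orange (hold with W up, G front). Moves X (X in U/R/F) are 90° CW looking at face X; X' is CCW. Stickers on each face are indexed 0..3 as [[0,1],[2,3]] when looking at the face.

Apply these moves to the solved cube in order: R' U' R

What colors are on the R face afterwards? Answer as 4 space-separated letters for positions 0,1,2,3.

After move 1 (R'): R=RRRR U=WBWB F=GWGW D=YGYG B=YBYB
After move 2 (U'): U=BBWW F=OOGW R=GWRR B=RRYB L=YBOO
After move 3 (R): R=RGRW U=BOWW F=OGGG D=YYYR B=WRBB
Query: R face = RGRW

Answer: R G R W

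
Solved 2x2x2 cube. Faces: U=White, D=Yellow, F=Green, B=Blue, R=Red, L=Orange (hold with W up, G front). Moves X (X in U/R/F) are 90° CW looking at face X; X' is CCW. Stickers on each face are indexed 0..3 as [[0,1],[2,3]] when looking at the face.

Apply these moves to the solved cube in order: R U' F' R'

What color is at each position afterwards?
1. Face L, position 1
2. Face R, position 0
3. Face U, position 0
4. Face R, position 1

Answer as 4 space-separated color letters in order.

After move 1 (R): R=RRRR U=WGWG F=GYGY D=YBYB B=WBWB
After move 2 (U'): U=GGWW F=OOGY R=GYRR B=RRWB L=WBOO
After move 3 (F'): F=OYOG U=GGGR R=BYYR D=BOYB L=WWOW
After move 4 (R'): R=YRBY U=GWGR F=OGOR D=BYYG B=BROB
Query 1: L[1] = W
Query 2: R[0] = Y
Query 3: U[0] = G
Query 4: R[1] = R

Answer: W Y G R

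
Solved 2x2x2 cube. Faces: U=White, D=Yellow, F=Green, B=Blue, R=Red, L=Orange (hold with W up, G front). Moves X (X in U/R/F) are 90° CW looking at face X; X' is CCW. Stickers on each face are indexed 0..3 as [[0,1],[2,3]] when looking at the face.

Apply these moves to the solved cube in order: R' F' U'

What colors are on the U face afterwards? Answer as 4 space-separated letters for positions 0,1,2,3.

Answer: B R W R

Derivation:
After move 1 (R'): R=RRRR U=WBWB F=GWGW D=YGYG B=YBYB
After move 2 (F'): F=WWGG U=WBRR R=GRYR D=OOYG L=OBOW
After move 3 (U'): U=BRWR F=OBGG R=WWYR B=GRYB L=YBOW
Query: U face = BRWR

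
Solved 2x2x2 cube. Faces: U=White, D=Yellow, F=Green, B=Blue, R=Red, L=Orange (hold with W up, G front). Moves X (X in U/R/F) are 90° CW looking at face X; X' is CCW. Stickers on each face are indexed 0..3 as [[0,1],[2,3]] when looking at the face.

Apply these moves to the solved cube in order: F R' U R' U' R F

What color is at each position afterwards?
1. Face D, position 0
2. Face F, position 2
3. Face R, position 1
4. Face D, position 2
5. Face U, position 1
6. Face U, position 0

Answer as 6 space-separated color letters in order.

Answer: W O R Y W R

Derivation:
After move 1 (F): F=GGGG U=WWOO R=WRWR D=RRYY L=OYOY
After move 2 (R'): R=RRWW U=WBOB F=GWGO D=RGYG B=YBRB
After move 3 (U): U=OWBB F=RRGO R=YBWW B=OYRB L=GWOY
After move 4 (R'): R=BWYW U=ORBO F=RWGB D=RRYO B=GYGB
After move 5 (U'): U=ROOB F=GWGB R=RWYW B=BWGB L=GYOY
After move 6 (R): R=YRWW U=RWOB F=GRGO D=RGYB B=BWOB
After move 7 (F): F=GGOR U=RWYY R=ORBW D=WYYB L=GROG
Query 1: D[0] = W
Query 2: F[2] = O
Query 3: R[1] = R
Query 4: D[2] = Y
Query 5: U[1] = W
Query 6: U[0] = R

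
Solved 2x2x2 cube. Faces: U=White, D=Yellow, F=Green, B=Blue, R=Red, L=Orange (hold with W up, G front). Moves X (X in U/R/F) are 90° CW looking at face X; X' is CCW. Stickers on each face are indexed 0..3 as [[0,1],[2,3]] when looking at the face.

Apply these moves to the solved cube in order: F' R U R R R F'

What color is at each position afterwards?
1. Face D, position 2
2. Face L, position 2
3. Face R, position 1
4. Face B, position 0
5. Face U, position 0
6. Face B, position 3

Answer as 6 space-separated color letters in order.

Answer: Y O R B R B

Derivation:
After move 1 (F'): F=GGGG U=WWRR R=YRYR D=OOYY L=OWOW
After move 2 (R): R=YYRR U=WGRG F=GOGY D=OBYB B=RBWB
After move 3 (U): U=RWGG F=YYGY R=RBRR B=OWWB L=GOOW
After move 4 (R): R=RRRB U=RYGY F=YBGB D=OWYO B=GWWB
After move 5 (R): R=RRBR U=RBGB F=YWGO D=OWYG B=YWYB
After move 6 (R): R=BRRR U=RWGO F=YWGG D=OYYY B=BWBB
After move 7 (F'): F=WGYG U=RWBR R=YROR D=OWYY L=GOOG
Query 1: D[2] = Y
Query 2: L[2] = O
Query 3: R[1] = R
Query 4: B[0] = B
Query 5: U[0] = R
Query 6: B[3] = B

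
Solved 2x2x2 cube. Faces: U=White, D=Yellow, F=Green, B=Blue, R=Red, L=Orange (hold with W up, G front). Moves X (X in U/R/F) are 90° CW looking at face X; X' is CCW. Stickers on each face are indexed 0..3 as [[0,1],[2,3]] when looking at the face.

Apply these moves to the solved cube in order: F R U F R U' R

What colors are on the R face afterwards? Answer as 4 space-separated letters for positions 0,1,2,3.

After move 1 (F): F=GGGG U=WWOO R=WRWR D=RRYY L=OYOY
After move 2 (R): R=WWRR U=WGOG F=GRGY D=RBYB B=OBWB
After move 3 (U): U=OWGG F=WWGY R=OBRR B=OYWB L=GROY
After move 4 (F): F=GWYW U=OWYR R=GBGR D=ROYB L=GROB
After move 5 (R): R=GGRB U=OWYW F=GOYB D=RWYO B=RYWB
After move 6 (U'): U=WWOY F=GRYB R=GORB B=GGWB L=RYOB
After move 7 (R): R=RGBO U=WROB F=GWYO D=RWYG B=YGWB
Query: R face = RGBO

Answer: R G B O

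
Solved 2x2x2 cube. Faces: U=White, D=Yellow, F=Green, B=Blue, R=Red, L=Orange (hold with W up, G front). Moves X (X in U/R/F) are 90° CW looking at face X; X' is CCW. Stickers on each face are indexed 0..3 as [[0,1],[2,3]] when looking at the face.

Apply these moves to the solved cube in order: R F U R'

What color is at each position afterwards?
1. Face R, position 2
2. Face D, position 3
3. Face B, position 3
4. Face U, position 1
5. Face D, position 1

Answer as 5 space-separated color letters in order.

After move 1 (R): R=RRRR U=WGWG F=GYGY D=YBYB B=WBWB
After move 2 (F): F=GGYY U=WGOO R=WRGR D=RRYB L=OYOB
After move 3 (U): U=OWOG F=WRYY R=WBGR B=OYWB L=GGOB
After move 4 (R'): R=BRWG U=OWOO F=WWYG D=RRYY B=BYRB
Query 1: R[2] = W
Query 2: D[3] = Y
Query 3: B[3] = B
Query 4: U[1] = W
Query 5: D[1] = R

Answer: W Y B W R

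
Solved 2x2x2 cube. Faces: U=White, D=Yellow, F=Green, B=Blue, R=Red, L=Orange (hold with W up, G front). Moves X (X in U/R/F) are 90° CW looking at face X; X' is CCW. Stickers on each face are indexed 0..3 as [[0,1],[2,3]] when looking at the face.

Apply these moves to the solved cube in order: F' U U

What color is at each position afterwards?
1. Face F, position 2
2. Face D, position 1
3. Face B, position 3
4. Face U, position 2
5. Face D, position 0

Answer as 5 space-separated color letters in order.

After move 1 (F'): F=GGGG U=WWRR R=YRYR D=OOYY L=OWOW
After move 2 (U): U=RWRW F=YRGG R=BBYR B=OWBB L=GGOW
After move 3 (U): U=RRWW F=BBGG R=OWYR B=GGBB L=YROW
Query 1: F[2] = G
Query 2: D[1] = O
Query 3: B[3] = B
Query 4: U[2] = W
Query 5: D[0] = O

Answer: G O B W O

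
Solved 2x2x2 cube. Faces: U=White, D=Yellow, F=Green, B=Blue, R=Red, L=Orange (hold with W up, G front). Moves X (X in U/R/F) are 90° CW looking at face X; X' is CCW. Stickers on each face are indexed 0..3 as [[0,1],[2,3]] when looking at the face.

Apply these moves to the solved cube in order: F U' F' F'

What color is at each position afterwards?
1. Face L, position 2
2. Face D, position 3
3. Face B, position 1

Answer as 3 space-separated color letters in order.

Answer: O Y R

Derivation:
After move 1 (F): F=GGGG U=WWOO R=WRWR D=RRYY L=OYOY
After move 2 (U'): U=WOWO F=OYGG R=GGWR B=WRBB L=BBOY
After move 3 (F'): F=YGOG U=WOGW R=RGRR D=BYYY L=BOOW
After move 4 (F'): F=GGYO U=WORR R=YGBR D=OWYY L=BWOG
Query 1: L[2] = O
Query 2: D[3] = Y
Query 3: B[1] = R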